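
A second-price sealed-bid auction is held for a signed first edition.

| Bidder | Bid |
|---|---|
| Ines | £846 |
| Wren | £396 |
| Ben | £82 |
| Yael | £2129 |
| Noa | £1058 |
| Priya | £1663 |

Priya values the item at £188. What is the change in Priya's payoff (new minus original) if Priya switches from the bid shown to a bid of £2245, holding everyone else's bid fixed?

The highest bid among the other bidders is £2129; Priya's bid doesn't change that.
Original bid £1663: Priya is not highest (top rival bid is £2129); payoff £0.
Alternative bid £2245: Priya is highest, pays the top rival bid £2129; payoff £188 − £2129 = −£1941.
Change in payoff = −£1941 − (£0) = −£1941.

−£1941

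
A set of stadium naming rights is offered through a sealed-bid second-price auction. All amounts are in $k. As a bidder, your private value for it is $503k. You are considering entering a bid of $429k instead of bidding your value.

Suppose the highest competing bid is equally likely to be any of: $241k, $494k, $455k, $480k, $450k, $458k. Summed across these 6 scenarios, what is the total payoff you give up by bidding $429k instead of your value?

$178k

The deviation costs you only when the competing bid falls strictly between $429k and $503k; elsewhere both bids give the same outcome.
$241k: outcomes coincide → loss $0k.
$494k: truthful payoff $9k, deviation payoff $0k → loss $9k.
$455k: truthful payoff $48k, deviation payoff $0k → loss $48k.
$480k: truthful payoff $23k, deviation payoff $0k → loss $23k.
$450k: truthful payoff $53k, deviation payoff $0k → loss $53k.
$458k: truthful payoff $45k, deviation payoff $0k → loss $45k.
Total loss = $9k + $48k + $23k + $53k + $45k = $178k.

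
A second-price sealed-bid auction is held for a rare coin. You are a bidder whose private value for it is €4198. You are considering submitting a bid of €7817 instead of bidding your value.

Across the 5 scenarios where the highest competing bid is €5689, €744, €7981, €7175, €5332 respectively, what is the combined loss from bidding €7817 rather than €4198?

The deviation costs you only when the competing bid falls strictly between €4198 and €7817; elsewhere both bids give the same outcome.
€5689: truthful payoff €0, deviation payoff −€1491 → loss €1491.
€744: outcomes coincide → loss €0.
€7981: outcomes coincide → loss €0.
€7175: truthful payoff €0, deviation payoff −€2977 → loss €2977.
€5332: truthful payoff €0, deviation payoff −€1134 → loss €1134.
Total loss = €1491 + €2977 + €1134 = €5602.

€5602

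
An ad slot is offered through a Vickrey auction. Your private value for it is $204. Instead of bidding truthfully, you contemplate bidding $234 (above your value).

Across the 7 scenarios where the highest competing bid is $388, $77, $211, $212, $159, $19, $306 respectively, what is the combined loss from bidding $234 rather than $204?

$15

The deviation costs you only when the competing bid falls strictly between $204 and $234; elsewhere both bids give the same outcome.
$388: outcomes coincide → loss $0.
$77: outcomes coincide → loss $0.
$211: truthful payoff $0, deviation payoff −$7 → loss $7.
$212: truthful payoff $0, deviation payoff −$8 → loss $8.
$159: outcomes coincide → loss $0.
$19: outcomes coincide → loss $0.
$306: outcomes coincide → loss $0.
Total loss = $7 + $8 = $15.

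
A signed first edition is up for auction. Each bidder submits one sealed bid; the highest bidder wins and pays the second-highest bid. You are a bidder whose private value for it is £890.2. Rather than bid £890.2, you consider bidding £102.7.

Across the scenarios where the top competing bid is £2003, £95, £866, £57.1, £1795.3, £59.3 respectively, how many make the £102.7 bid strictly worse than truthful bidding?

The deviation hurts exactly when the highest competing bid lies strictly between £102.7 and £890.2 — underbidding then forfeits a profitable win.
£2003: above both → same outcome either way.
£95: below both → same outcome either way.
£866: inside the interval → strictly worse (loss £24.2).
£57.1: below both → same outcome either way.
£1795.3: above both → same outcome either way.
£59.3: below both → same outcome either way.
Count: 1.

1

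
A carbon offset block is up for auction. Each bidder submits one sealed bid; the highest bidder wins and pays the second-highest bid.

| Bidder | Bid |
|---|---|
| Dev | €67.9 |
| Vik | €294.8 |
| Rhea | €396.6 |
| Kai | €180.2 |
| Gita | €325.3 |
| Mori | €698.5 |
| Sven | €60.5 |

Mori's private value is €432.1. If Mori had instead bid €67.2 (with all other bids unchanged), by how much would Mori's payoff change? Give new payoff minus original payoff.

The highest bid among the other bidders is €396.6; Mori's bid doesn't change that.
Original bid €698.5: Mori is highest, pays the top rival bid €396.6; payoff €432.1 − €396.6 = €35.5.
Alternative bid €67.2: Mori is not highest (top rival bid is €396.6); payoff €0.
Change in payoff = €0 − (€35.5) = −€35.5.

−€35.5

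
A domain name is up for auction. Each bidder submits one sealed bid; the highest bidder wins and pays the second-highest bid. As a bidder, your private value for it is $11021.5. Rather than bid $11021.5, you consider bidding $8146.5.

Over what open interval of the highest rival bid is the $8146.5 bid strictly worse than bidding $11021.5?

($8146.5, $11021.5)

If the competing bid is below $8146.5, both bids win at the same price — no difference.
If it is above $11021.5, both bids lose — no difference.
If it lies strictly between $8146.5 and $11021.5, bidding your value wins at a price below your value (positive payoff) while bidding $8146.5 loses (payoff 0).
So the deviation strictly hurts on the open interval ($8146.5, $11021.5).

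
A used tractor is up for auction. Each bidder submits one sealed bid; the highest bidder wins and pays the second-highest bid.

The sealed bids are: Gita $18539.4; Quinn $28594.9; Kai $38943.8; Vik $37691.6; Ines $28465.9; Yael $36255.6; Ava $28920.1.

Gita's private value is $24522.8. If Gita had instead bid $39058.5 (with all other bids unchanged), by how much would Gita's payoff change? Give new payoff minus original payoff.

The highest bid among the other bidders is $38943.8; Gita's bid doesn't change that.
Original bid $18539.4: Gita is not highest (top rival bid is $38943.8); payoff $0.
Alternative bid $39058.5: Gita is highest, pays the top rival bid $38943.8; payoff $24522.8 − $38943.8 = −$14421.
Change in payoff = −$14421 − ($0) = −$14421.

−$14421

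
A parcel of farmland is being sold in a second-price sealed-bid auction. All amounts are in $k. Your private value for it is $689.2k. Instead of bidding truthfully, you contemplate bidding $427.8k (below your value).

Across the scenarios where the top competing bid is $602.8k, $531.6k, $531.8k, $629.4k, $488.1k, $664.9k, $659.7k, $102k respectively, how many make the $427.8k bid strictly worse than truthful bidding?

The deviation hurts exactly when the highest competing bid lies strictly between $427.8k and $689.2k — underbidding then forfeits a profitable win.
$602.8k: inside the interval → strictly worse (loss $86.4k).
$531.6k: inside the interval → strictly worse (loss $157.6k).
$531.8k: inside the interval → strictly worse (loss $157.4k).
$629.4k: inside the interval → strictly worse (loss $59.8k).
$488.1k: inside the interval → strictly worse (loss $201.1k).
$664.9k: inside the interval → strictly worse (loss $24.3k).
$659.7k: inside the interval → strictly worse (loss $29.5k).
$102k: below both → same outcome either way.
Count: 7.

7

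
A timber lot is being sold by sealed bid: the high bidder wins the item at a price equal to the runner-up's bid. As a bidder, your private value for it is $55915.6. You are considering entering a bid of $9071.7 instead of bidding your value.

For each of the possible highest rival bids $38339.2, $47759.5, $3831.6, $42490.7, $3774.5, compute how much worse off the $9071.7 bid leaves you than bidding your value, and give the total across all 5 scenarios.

$39157.4

The deviation costs you only when the competing bid falls strictly between $9071.7 and $55915.6; elsewhere both bids give the same outcome.
$38339.2: truthful payoff $17576.4, deviation payoff $0 → loss $17576.4.
$47759.5: truthful payoff $8156.1, deviation payoff $0 → loss $8156.1.
$3831.6: outcomes coincide → loss $0.
$42490.7: truthful payoff $13424.9, deviation payoff $0 → loss $13424.9.
$3774.5: outcomes coincide → loss $0.
Total loss = $17576.4 + $8156.1 + $13424.9 = $39157.4.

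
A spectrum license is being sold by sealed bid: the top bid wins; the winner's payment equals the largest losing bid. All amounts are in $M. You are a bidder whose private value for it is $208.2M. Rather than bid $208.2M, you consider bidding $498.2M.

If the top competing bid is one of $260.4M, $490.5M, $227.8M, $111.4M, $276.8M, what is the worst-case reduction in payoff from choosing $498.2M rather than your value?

$282.3M

$260.4M: truthful gives $0M, deviation gives −$52.2M → loss $52.2M.
$490.5M: truthful gives $0M, deviation gives −$282.3M → loss $282.3M.
$227.8M: truthful gives $0M, deviation gives −$19.6M → loss $19.6M.
$111.4M: same outcome either way → loss $0M.
$276.8M: truthful gives $0M, deviation gives −$68.6M → loss $68.6M.
Maximum loss: $282.3M.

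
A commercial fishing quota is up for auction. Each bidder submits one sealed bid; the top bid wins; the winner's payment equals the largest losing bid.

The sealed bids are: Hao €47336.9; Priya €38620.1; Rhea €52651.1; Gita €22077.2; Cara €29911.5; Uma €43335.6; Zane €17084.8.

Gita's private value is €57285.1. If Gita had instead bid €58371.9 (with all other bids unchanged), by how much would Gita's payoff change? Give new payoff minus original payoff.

€4634

The highest bid among the other bidders is €52651.1; Gita's bid doesn't change that.
Original bid €22077.2: Gita is not highest (top rival bid is €52651.1); payoff €0.
Alternative bid €58371.9: Gita is highest, pays the top rival bid €52651.1; payoff €57285.1 − €52651.1 = €4634.
Change in payoff = €4634 − (€0) = €4634.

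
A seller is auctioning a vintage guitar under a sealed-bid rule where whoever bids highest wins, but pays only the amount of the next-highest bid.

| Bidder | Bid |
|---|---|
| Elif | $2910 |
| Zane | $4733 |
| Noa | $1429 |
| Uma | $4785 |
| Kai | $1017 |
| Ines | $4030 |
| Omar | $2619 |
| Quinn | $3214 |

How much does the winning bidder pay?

Highest bid: Uma at $4785, so Uma wins.
Second-highest bid: Zane at $4733 — that is the price the winner pays.

$4733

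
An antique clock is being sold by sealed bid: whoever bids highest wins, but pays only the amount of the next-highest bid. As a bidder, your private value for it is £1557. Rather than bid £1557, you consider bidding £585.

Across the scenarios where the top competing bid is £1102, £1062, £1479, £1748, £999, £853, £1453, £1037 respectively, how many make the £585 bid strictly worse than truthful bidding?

The deviation hurts exactly when the highest competing bid lies strictly between £585 and £1557 — underbidding then forfeits a profitable win.
£1102: inside the interval → strictly worse (loss £455).
£1062: inside the interval → strictly worse (loss £495).
£1479: inside the interval → strictly worse (loss £78).
£1748: above both → same outcome either way.
£999: inside the interval → strictly worse (loss £558).
£853: inside the interval → strictly worse (loss £704).
£1453: inside the interval → strictly worse (loss £104).
£1037: inside the interval → strictly worse (loss £520).
Count: 7.

7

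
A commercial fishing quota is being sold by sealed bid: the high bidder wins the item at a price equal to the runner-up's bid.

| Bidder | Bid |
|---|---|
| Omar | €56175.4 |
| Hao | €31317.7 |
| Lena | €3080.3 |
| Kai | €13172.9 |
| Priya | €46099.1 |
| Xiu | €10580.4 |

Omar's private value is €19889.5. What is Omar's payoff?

Highest bid: Omar at €56175.4, so Omar wins.
Second-highest bid: Priya at €46099.1 — that is the price the winner pays.
Omar's payoff = value − price = €19889.5 − €46099.1 = −€26209.6.

−€26209.6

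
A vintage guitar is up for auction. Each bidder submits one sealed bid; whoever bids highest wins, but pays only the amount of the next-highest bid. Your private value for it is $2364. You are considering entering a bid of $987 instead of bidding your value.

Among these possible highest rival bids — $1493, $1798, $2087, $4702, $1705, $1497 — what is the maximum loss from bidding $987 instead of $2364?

$1493: truthful gives $871, deviation gives $0 → loss $871.
$1798: truthful gives $566, deviation gives $0 → loss $566.
$2087: truthful gives $277, deviation gives $0 → loss $277.
$4702: same outcome either way → loss $0.
$1705: truthful gives $659, deviation gives $0 → loss $659.
$1497: truthful gives $867, deviation gives $0 → loss $867.
Maximum loss: $871.

$871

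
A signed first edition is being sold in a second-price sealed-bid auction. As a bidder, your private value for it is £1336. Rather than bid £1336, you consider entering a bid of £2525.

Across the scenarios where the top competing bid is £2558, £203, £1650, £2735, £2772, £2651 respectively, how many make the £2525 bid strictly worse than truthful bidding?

1

The deviation hurts exactly when the highest competing bid lies strictly between £1336 and £2525 — overbidding then wins at a price above your value.
£2558: above both → same outcome either way.
£203: below both → same outcome either way.
£1650: inside the interval → strictly worse (loss £314).
£2735: above both → same outcome either way.
£2772: above both → same outcome either way.
£2651: above both → same outcome either way.
Count: 1.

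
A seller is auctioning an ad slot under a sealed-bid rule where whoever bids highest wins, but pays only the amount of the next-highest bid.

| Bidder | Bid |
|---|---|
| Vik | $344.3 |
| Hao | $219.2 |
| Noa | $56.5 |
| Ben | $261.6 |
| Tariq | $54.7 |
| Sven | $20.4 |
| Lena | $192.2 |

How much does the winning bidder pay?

Highest bid: Vik at $344.3, so Vik wins.
Second-highest bid: Ben at $261.6 — that is the price the winner pays.

$261.6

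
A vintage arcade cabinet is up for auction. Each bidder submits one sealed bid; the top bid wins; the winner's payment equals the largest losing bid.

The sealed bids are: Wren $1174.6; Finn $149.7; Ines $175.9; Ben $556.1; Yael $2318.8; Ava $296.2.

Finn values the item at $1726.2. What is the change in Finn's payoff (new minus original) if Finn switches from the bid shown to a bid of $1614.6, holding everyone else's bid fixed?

$0

The highest bid among the other bidders is $2318.8; Finn's bid doesn't change that.
Original bid $149.7: Finn is not highest (top rival bid is $2318.8); payoff $0.
Alternative bid $1614.6: Finn is not highest (top rival bid is $2318.8); payoff $0.
Change in payoff = $0 − ($0) = $0.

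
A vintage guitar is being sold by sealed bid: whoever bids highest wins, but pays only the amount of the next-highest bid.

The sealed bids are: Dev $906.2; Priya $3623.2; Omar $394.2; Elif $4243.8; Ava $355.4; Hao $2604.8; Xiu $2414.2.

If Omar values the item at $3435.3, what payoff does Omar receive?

Highest bid: Elif at $4243.8, so Elif wins.
Second-highest bid: Priya at $3623.2 — that is the price the winner pays.
Omar did not win, so Omar pays nothing and receives nothing: payoff $0.

$0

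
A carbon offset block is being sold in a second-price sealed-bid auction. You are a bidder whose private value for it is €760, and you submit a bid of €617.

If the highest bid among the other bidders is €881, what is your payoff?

Your bid €617 is below the highest competing bid €881, so you lose.
A losing bidder pays nothing and receives nothing: payoff = €0.

€0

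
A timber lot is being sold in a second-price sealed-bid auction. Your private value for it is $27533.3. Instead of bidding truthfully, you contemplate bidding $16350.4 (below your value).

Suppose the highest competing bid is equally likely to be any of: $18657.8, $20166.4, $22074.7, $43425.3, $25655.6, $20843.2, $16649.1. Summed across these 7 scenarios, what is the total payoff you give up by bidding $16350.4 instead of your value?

$41153

The deviation costs you only when the competing bid falls strictly between $16350.4 and $27533.3; elsewhere both bids give the same outcome.
$18657.8: truthful payoff $8875.5, deviation payoff $0 → loss $8875.5.
$20166.4: truthful payoff $7366.9, deviation payoff $0 → loss $7366.9.
$22074.7: truthful payoff $5458.6, deviation payoff $0 → loss $5458.6.
$43425.3: outcomes coincide → loss $0.
$25655.6: truthful payoff $1877.7, deviation payoff $0 → loss $1877.7.
$20843.2: truthful payoff $6690.1, deviation payoff $0 → loss $6690.1.
$16649.1: truthful payoff $10884.2, deviation payoff $0 → loss $10884.2.
Total loss = $8875.5 + $7366.9 + $5458.6 + $1877.7 + $6690.1 + $10884.2 = $41153.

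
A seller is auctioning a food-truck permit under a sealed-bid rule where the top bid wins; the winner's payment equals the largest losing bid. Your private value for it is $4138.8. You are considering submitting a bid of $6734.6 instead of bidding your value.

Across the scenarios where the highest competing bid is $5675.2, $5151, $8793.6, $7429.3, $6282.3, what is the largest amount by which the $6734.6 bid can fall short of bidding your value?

$5675.2: truthful gives $0, deviation gives −$1536.4 → loss $1536.4.
$5151: truthful gives $0, deviation gives −$1012.2 → loss $1012.2.
$8793.6: same outcome either way → loss $0.
$7429.3: same outcome either way → loss $0.
$6282.3: truthful gives $0, deviation gives −$2143.5 → loss $2143.5.
Maximum loss: $2143.5.

$2143.5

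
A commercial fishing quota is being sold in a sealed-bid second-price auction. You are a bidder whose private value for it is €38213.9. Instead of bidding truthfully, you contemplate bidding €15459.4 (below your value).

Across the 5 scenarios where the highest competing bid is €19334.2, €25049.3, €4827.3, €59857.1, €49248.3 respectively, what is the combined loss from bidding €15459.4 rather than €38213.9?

The deviation costs you only when the competing bid falls strictly between €15459.4 and €38213.9; elsewhere both bids give the same outcome.
€19334.2: truthful payoff €18879.7, deviation payoff €0 → loss €18879.7.
€25049.3: truthful payoff €13164.6, deviation payoff €0 → loss €13164.6.
€4827.3: outcomes coincide → loss €0.
€59857.1: outcomes coincide → loss €0.
€49248.3: outcomes coincide → loss €0.
Total loss = €18879.7 + €13164.6 = €32044.3.

€32044.3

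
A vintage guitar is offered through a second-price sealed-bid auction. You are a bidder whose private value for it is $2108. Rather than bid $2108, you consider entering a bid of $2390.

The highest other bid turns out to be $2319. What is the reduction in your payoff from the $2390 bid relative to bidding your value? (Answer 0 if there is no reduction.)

$211

Bidding your value $2108: you lose (since $2108 < $2319). Payoff $0.
Bidding $2390: you win and pay $2319. Payoff $2108 − $2319 = −$211.
The competing bid $2319 lies between your value and your inflated bid, so overbidding wins an item priced above your value.
Loss from deviating = $0 − (−$211) = $211.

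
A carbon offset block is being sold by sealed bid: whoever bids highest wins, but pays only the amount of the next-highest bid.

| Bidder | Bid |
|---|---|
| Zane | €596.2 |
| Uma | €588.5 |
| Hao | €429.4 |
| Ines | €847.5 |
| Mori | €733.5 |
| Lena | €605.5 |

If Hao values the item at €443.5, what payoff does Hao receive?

Highest bid: Ines at €847.5, so Ines wins.
Second-highest bid: Mori at €733.5 — that is the price the winner pays.
Hao did not win, so Hao pays nothing and receives nothing: payoff €0.

€0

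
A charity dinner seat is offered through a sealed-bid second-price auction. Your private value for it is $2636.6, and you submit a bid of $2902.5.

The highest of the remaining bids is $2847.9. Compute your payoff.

Your bid $2902.5 exceeds the highest competing bid $2847.9, so you win.
In a second-price auction the winner pays the second-highest bid, $2847.9.
Payoff = value − price = $2636.6 − $2847.9 = −$211.3.

−$211.3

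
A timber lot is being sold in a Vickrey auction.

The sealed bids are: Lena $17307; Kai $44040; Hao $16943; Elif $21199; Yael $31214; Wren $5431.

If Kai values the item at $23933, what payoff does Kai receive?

Highest bid: Kai at $44040, so Kai wins.
Second-highest bid: Yael at $31214 — that is the price the winner pays.
Kai's payoff = value − price = $23933 − $31214 = −$7281.

−$7281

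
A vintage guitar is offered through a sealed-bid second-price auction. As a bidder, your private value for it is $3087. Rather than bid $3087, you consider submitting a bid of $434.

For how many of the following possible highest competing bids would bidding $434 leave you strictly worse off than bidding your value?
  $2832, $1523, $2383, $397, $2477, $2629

5

The deviation hurts exactly when the highest competing bid lies strictly between $434 and $3087 — underbidding then forfeits a profitable win.
$2832: inside the interval → strictly worse (loss $255).
$1523: inside the interval → strictly worse (loss $1564).
$2383: inside the interval → strictly worse (loss $704).
$397: below both → same outcome either way.
$2477: inside the interval → strictly worse (loss $610).
$2629: inside the interval → strictly worse (loss $458).
Count: 5.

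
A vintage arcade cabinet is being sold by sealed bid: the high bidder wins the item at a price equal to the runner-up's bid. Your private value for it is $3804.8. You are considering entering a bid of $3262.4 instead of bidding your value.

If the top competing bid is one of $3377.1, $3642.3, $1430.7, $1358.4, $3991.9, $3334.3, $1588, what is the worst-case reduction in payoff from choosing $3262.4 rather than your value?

$3377.1: truthful gives $427.7, deviation gives $0 → loss $427.7.
$3642.3: truthful gives $162.5, deviation gives $0 → loss $162.5.
$1430.7: same outcome either way → loss $0.
$1358.4: same outcome either way → loss $0.
$3991.9: same outcome either way → loss $0.
$3334.3: truthful gives $470.5, deviation gives $0 → loss $470.5.
$1588: same outcome either way → loss $0.
Maximum loss: $470.5.

$470.5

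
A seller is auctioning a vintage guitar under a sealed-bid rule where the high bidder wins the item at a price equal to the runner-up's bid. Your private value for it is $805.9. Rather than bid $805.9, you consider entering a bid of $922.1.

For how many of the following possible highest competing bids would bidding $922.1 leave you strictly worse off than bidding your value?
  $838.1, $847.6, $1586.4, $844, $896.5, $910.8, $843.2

The deviation hurts exactly when the highest competing bid lies strictly between $805.9 and $922.1 — overbidding then wins at a price above your value.
$838.1: inside the interval → strictly worse (loss $32.2).
$847.6: inside the interval → strictly worse (loss $41.7).
$1586.4: above both → same outcome either way.
$844: inside the interval → strictly worse (loss $38.1).
$896.5: inside the interval → strictly worse (loss $90.6).
$910.8: inside the interval → strictly worse (loss $104.9).
$843.2: inside the interval → strictly worse (loss $37.3).
Count: 6.

6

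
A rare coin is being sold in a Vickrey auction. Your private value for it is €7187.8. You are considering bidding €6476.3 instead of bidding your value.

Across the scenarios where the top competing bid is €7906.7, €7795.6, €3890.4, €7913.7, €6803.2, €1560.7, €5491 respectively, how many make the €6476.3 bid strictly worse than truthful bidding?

The deviation hurts exactly when the highest competing bid lies strictly between €6476.3 and €7187.8 — underbidding then forfeits a profitable win.
€7906.7: above both → same outcome either way.
€7795.6: above both → same outcome either way.
€3890.4: below both → same outcome either way.
€7913.7: above both → same outcome either way.
€6803.2: inside the interval → strictly worse (loss €384.6).
€1560.7: below both → same outcome either way.
€5491: below both → same outcome either way.
Count: 1.

1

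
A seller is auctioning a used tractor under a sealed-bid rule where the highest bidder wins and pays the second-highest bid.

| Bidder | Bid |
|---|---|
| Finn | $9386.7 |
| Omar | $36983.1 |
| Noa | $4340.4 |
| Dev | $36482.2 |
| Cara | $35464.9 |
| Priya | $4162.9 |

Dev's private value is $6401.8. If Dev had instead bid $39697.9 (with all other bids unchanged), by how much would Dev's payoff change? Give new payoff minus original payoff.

−$30581.3

The highest bid among the other bidders is $36983.1; Dev's bid doesn't change that.
Original bid $36482.2: Dev is not highest (top rival bid is $36983.1); payoff $0.
Alternative bid $39697.9: Dev is highest, pays the top rival bid $36983.1; payoff $6401.8 − $36983.1 = −$30581.3.
Change in payoff = −$30581.3 − ($0) = −$30581.3.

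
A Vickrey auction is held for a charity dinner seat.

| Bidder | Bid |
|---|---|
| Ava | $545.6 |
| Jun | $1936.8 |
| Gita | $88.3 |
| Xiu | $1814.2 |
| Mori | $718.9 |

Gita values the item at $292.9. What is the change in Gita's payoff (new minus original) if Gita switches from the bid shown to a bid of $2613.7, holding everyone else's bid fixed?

−$1643.9

The highest bid among the other bidders is $1936.8; Gita's bid doesn't change that.
Original bid $88.3: Gita is not highest (top rival bid is $1936.8); payoff $0.
Alternative bid $2613.7: Gita is highest, pays the top rival bid $1936.8; payoff $292.9 − $1936.8 = −$1643.9.
Change in payoff = −$1643.9 − ($0) = −$1643.9.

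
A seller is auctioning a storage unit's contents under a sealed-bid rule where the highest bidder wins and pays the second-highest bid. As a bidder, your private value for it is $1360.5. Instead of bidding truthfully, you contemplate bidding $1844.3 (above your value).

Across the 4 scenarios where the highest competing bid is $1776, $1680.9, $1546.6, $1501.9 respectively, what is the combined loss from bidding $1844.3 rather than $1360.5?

$1063.4

The deviation costs you only when the competing bid falls strictly between $1360.5 and $1844.3; elsewhere both bids give the same outcome.
$1776: truthful payoff $0, deviation payoff −$415.5 → loss $415.5.
$1680.9: truthful payoff $0, deviation payoff −$320.4 → loss $320.4.
$1546.6: truthful payoff $0, deviation payoff −$186.1 → loss $186.1.
$1501.9: truthful payoff $0, deviation payoff −$141.4 → loss $141.4.
Total loss = $415.5 + $320.4 + $186.1 + $141.4 = $1063.4.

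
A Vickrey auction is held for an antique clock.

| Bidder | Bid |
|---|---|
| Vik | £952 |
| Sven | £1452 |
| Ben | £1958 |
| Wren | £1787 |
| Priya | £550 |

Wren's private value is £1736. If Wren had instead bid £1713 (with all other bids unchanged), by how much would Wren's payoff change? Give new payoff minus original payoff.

£0

The highest bid among the other bidders is £1958; Wren's bid doesn't change that.
Original bid £1787: Wren is not highest (top rival bid is £1958); payoff £0.
Alternative bid £1713: Wren is not highest (top rival bid is £1958); payoff £0.
Change in payoff = £0 − (£0) = £0.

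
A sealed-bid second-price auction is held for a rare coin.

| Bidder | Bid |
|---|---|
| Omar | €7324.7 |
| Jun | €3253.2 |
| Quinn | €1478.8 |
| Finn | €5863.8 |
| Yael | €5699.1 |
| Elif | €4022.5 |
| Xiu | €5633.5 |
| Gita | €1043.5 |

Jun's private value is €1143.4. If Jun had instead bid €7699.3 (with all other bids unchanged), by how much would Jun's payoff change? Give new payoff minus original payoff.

−€6181.3

The highest bid among the other bidders is €7324.7; Jun's bid doesn't change that.
Original bid €3253.2: Jun is not highest (top rival bid is €7324.7); payoff €0.
Alternative bid €7699.3: Jun is highest, pays the top rival bid €7324.7; payoff €1143.4 − €7324.7 = −€6181.3.
Change in payoff = −€6181.3 − (€0) = −€6181.3.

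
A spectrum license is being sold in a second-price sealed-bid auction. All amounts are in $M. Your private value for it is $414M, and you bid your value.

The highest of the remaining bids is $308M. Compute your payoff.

Your bid $414M exceeds the highest competing bid $308M, so you win.
In a second-price auction the winner pays the second-highest bid, $308M.
Payoff = value − price = $414M − $308M = $106M.

$106M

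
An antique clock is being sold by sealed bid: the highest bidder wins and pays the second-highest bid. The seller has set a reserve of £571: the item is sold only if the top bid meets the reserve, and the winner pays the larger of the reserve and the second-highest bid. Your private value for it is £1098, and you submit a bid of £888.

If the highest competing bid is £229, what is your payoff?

Your bid £888 is the highest and exceeds the reserve.
Price = max(second-highest bid, reserve) = max(£229, £571) = £571.
Payoff = £1098 − £571 = £527.

£527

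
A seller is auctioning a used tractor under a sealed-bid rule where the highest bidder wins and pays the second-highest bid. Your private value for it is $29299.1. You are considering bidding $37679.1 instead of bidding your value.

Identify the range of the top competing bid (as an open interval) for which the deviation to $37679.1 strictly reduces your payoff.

If the competing bid is below $29299.1, both bids win at the same price — no difference.
If it is above $37679.1, both bids lose — no difference.
If it lies strictly between $29299.1 and $37679.1, bidding your value loses (payoff 0) while bidding $37679.1 wins at a price above your value (payoff negative).
So the deviation strictly hurts on the open interval ($29299.1, $37679.1).

($29299.1, $37679.1)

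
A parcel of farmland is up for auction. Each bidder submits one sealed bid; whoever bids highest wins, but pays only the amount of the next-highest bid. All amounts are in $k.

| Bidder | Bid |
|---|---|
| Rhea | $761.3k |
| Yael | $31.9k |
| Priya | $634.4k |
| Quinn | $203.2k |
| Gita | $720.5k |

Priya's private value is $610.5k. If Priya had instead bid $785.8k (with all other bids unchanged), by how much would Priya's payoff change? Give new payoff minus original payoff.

The highest bid among the other bidders is $761.3k; Priya's bid doesn't change that.
Original bid $634.4k: Priya is not highest (top rival bid is $761.3k); payoff $0k.
Alternative bid $785.8k: Priya is highest, pays the top rival bid $761.3k; payoff $610.5k − $761.3k = −$150.8k.
Change in payoff = −$150.8k − ($0k) = −$150.8k.

−$150.8k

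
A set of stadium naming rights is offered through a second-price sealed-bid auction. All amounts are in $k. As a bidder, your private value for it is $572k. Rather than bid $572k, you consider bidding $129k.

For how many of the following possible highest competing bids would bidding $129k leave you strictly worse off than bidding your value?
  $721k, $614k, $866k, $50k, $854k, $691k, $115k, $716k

0

The deviation hurts exactly when the highest competing bid lies strictly between $129k and $572k — underbidding then forfeits a profitable win.
$721k: above both → same outcome either way.
$614k: above both → same outcome either way.
$866k: above both → same outcome either way.
$50k: below both → same outcome either way.
$854k: above both → same outcome either way.
$691k: above both → same outcome either way.
$115k: below both → same outcome either way.
$716k: above both → same outcome either way.
Count: 0.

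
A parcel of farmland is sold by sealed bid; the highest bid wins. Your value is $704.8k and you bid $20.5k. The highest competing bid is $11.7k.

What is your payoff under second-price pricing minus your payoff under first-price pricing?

You have the highest bid, so you win under either rule.
Second-price: pay $11.7k → payoff $693.1k.
First-price: pay your own bid $20.5k → payoff $684.3k.
Difference = $693.1k − ($684.3k) = $8.8k.

$8.8k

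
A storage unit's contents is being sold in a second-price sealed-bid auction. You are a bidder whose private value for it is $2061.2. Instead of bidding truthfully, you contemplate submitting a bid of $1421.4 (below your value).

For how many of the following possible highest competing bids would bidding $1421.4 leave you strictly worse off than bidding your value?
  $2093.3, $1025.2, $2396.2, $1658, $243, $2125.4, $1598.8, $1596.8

The deviation hurts exactly when the highest competing bid lies strictly between $1421.4 and $2061.2 — underbidding then forfeits a profitable win.
$2093.3: above both → same outcome either way.
$1025.2: below both → same outcome either way.
$2396.2: above both → same outcome either way.
$1658: inside the interval → strictly worse (loss $403.2).
$243: below both → same outcome either way.
$2125.4: above both → same outcome either way.
$1598.8: inside the interval → strictly worse (loss $462.4).
$1596.8: inside the interval → strictly worse (loss $464.4).
Count: 3.

3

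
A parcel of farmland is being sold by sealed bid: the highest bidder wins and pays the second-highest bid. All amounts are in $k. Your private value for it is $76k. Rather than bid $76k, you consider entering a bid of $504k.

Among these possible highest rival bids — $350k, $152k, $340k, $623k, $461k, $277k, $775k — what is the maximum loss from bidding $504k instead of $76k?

$350k: truthful gives $0k, deviation gives −$274k → loss $274k.
$152k: truthful gives $0k, deviation gives −$76k → loss $76k.
$340k: truthful gives $0k, deviation gives −$264k → loss $264k.
$623k: same outcome either way → loss $0k.
$461k: truthful gives $0k, deviation gives −$385k → loss $385k.
$277k: truthful gives $0k, deviation gives −$201k → loss $201k.
$775k: same outcome either way → loss $0k.
Maximum loss: $385k.

$385k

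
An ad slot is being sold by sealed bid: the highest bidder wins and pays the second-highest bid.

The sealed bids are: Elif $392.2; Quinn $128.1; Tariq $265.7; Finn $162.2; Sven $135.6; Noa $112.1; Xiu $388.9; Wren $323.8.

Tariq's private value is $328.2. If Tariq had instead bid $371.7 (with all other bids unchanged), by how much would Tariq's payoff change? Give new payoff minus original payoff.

$0

The highest bid among the other bidders is $392.2; Tariq's bid doesn't change that.
Original bid $265.7: Tariq is not highest (top rival bid is $392.2); payoff $0.
Alternative bid $371.7: Tariq is not highest (top rival bid is $392.2); payoff $0.
Change in payoff = $0 − ($0) = $0.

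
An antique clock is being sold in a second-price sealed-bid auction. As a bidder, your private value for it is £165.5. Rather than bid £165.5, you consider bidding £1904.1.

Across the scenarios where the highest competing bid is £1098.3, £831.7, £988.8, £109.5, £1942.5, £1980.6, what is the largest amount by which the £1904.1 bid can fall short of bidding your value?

£1098.3: truthful gives £0, deviation gives −£932.8 → loss £932.8.
£831.7: truthful gives £0, deviation gives −£666.2 → loss £666.2.
£988.8: truthful gives £0, deviation gives −£823.3 → loss £823.3.
£109.5: same outcome either way → loss £0.
£1942.5: same outcome either way → loss £0.
£1980.6: same outcome either way → loss £0.
Maximum loss: £932.8.

£932.8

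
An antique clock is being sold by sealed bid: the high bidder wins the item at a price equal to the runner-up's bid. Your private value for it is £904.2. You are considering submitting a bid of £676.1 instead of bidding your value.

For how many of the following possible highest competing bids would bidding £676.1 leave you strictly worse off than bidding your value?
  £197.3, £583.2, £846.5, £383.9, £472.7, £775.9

The deviation hurts exactly when the highest competing bid lies strictly between £676.1 and £904.2 — underbidding then forfeits a profitable win.
£197.3: below both → same outcome either way.
£583.2: below both → same outcome either way.
£846.5: inside the interval → strictly worse (loss £57.7).
£383.9: below both → same outcome either way.
£472.7: below both → same outcome either way.
£775.9: inside the interval → strictly worse (loss £128.3).
Count: 2.

2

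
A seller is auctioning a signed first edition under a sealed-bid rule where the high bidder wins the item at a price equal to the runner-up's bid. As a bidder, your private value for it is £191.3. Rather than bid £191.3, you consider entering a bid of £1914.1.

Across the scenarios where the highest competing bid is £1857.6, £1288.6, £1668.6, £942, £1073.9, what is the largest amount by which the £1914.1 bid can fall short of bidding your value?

£1857.6: truthful gives £0, deviation gives −£1666.3 → loss £1666.3.
£1288.6: truthful gives £0, deviation gives −£1097.3 → loss £1097.3.
£1668.6: truthful gives £0, deviation gives −£1477.3 → loss £1477.3.
£942: truthful gives £0, deviation gives −£750.7 → loss £750.7.
£1073.9: truthful gives £0, deviation gives −£882.6 → loss £882.6.
Maximum loss: £1666.3.

£1666.3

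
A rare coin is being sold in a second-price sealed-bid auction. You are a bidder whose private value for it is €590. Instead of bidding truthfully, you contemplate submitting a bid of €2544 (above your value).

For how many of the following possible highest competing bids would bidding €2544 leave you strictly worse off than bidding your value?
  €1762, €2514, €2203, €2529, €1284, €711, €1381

7

The deviation hurts exactly when the highest competing bid lies strictly between €590 and €2544 — overbidding then wins at a price above your value.
€1762: inside the interval → strictly worse (loss €1172).
€2514: inside the interval → strictly worse (loss €1924).
€2203: inside the interval → strictly worse (loss €1613).
€2529: inside the interval → strictly worse (loss €1939).
€1284: inside the interval → strictly worse (loss €694).
€711: inside the interval → strictly worse (loss €121).
€1381: inside the interval → strictly worse (loss €791).
Count: 7.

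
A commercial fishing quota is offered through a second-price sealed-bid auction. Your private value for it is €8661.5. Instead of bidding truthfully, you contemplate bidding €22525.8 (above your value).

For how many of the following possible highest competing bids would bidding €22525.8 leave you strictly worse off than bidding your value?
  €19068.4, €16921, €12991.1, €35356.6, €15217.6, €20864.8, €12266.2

The deviation hurts exactly when the highest competing bid lies strictly between €8661.5 and €22525.8 — overbidding then wins at a price above your value.
€19068.4: inside the interval → strictly worse (loss €10406.9).
€16921: inside the interval → strictly worse (loss €8259.5).
€12991.1: inside the interval → strictly worse (loss €4329.6).
€35356.6: above both → same outcome either way.
€15217.6: inside the interval → strictly worse (loss €6556.1).
€20864.8: inside the interval → strictly worse (loss €12203.3).
€12266.2: inside the interval → strictly worse (loss €3604.7).
Count: 6.

6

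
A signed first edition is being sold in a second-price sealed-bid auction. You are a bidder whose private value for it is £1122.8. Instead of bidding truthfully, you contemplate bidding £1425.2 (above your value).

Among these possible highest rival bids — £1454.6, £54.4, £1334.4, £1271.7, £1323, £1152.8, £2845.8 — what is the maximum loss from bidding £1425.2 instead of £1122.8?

£211.6

£1454.6: same outcome either way → loss £0.
£54.4: same outcome either way → loss £0.
£1334.4: truthful gives £0, deviation gives −£211.6 → loss £211.6.
£1271.7: truthful gives £0, deviation gives −£148.9 → loss £148.9.
£1323: truthful gives £0, deviation gives −£200.2 → loss £200.2.
£1152.8: truthful gives £0, deviation gives −£30 → loss £30.
£2845.8: same outcome either way → loss £0.
Maximum loss: £211.6.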